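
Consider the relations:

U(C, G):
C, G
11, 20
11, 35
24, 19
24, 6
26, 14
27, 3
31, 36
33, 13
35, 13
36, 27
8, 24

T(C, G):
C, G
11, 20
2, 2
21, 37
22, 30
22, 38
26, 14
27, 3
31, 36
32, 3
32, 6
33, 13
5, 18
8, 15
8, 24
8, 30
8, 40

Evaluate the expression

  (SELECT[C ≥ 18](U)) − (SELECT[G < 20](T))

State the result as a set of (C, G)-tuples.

{(24, 19), (24, 6), (31, 36), (35, 13), (36, 27)}

Apply σ_{C ≥ 18}; surviving tuples: {(24, 19), (24, 6), (26, 14), (27, 3), (31, 36), (33, 13), (35, 13), (36, 27)}
Apply σ_{G < 20}; surviving tuples: {(2, 2), (26, 14), (27, 3), (32, 3), (32, 6), (33, 13), (5, 18), (8, 15)}
Difference: {(24, 19), (24, 6), (26, 14), (27, 3), (31, 36), (33, 13), (35, 13), (36, 27)} with {(2, 2), (26, 14), (27, 3), (32, 3), (32, 6), (33, 13), (5, 18), (8, 15)} → {(24, 19), (24, 6), (31, 36), (35, 13), (36, 27)}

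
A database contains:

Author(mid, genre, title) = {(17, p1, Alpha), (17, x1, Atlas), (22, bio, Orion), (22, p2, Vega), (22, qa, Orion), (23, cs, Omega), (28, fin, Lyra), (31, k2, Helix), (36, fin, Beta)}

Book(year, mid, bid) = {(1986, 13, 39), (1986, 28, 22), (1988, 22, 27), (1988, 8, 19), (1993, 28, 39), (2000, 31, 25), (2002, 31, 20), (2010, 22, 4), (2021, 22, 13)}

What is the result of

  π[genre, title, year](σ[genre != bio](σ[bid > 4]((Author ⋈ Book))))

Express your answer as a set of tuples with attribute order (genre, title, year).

{(fin, Lyra, 1986), (fin, Lyra, 1993), (k2, Helix, 2000), (k2, Helix, 2002), (p2, Vega, 1988), (p2, Vega, 2021), (qa, Orion, 1988), (qa, Orion, 2021)}

Joining Author and Book on mid yields {(22, bio, Orion, 1988, 27), (22, bio, Orion, 2010, 4), (22, bio, Orion, 2021, 13), (22, p2, Vega, 1988, 27), (22, p2, Vega, 2010, 4), (22, p2, Vega, 2021, 13), (22, qa, Orion, 1988, 27), (22, qa, Orion, 2010, 4), (22, qa, Orion, 2021, 13), (28, fin, Lyra, 1986, 22), (28, fin, Lyra, 1993, 39), (31, k2, Helix, 2000, 25), (31, k2, Helix, 2002, 20)}.
Filtering on bid > 4 leaves {(22, bio, Orion, 1988, 27), (22, bio, Orion, 2021, 13), (22, p2, Vega, 1988, 27), (22, p2, Vega, 2021, 13), (22, qa, Orion, 1988, 27), (22, qa, Orion, 2021, 13), (28, fin, Lyra, 1986, 22), (28, fin, Lyra, 1993, 39), (31, k2, Helix, 2000, 25), (31, k2, Helix, 2002, 20)}.
Filtering on genre != bio leaves {(22, p2, Vega, 1988, 27), (22, p2, Vega, 2021, 13), (22, qa, Orion, 1988, 27), (22, qa, Orion, 2021, 13), (28, fin, Lyra, 1986, 22), (28, fin, Lyra, 1993, 39), (31, k2, Helix, 2000, 25), (31, k2, Helix, 2002, 20)}.
Keep only column(s) genre, title, year: {(fin, Lyra, 1986), (fin, Lyra, 1993), (k2, Helix, 2000), (k2, Helix, 2002), (p2, Vega, 1988), (p2, Vega, 2021), (qa, Orion, 1988), (qa, Orion, 2021)}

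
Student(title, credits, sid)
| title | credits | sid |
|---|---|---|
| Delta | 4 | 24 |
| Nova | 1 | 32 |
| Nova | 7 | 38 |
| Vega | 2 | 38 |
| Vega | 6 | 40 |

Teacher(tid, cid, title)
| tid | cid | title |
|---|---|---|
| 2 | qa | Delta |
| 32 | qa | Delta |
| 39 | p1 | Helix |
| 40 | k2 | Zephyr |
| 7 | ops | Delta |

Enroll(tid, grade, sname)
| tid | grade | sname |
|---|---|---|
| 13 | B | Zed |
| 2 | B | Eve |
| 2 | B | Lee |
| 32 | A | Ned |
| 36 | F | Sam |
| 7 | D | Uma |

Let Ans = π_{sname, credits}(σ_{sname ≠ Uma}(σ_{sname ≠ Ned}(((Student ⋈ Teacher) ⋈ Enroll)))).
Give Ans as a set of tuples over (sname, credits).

{(Eve, 4), (Lee, 4)}

Joining Student and Teacher on title yields {(Delta, 4, 24, 2, qa), (Delta, 4, 24, 32, qa), (Delta, 4, 24, 7, ops)}.
Joining (Student ⋈ Teacher) and Enroll on tid yields {(Delta, 4, 24, 2, qa, B, Eve), (Delta, 4, 24, 2, qa, B, Lee), (Delta, 4, 24, 32, qa, A, Ned), (Delta, 4, 24, 7, ops, D, Uma)}.
σ[sname ≠ Ned]: keep tuples satisfying sname ≠ Ned → {(Delta, 4, 24, 2, qa, B, Eve), (Delta, 4, 24, 2, qa, B, Lee), (Delta, 4, 24, 7, ops, D, Uma)}
σ[sname ≠ Uma]: keep tuples satisfying sname ≠ Uma → {(Delta, 4, 24, 2, qa, B, Eve), (Delta, 4, 24, 2, qa, B, Lee)}
Keep only column(s) sname, credits: {(Eve, 4), (Lee, 4)}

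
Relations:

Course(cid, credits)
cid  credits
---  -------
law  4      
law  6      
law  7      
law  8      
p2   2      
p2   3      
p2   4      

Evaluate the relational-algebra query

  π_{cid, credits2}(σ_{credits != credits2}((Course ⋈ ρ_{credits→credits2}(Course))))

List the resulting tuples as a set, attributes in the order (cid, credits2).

{(law, 4), (law, 6), (law, 7), (law, 8), (p2, 2), (p2, 3), (p2, 4)}

ρ[credits→credits2]: schema becomes (cid, credits2); tuples unchanged.
Joining Course and ρ_{credits→credits2}(Course) on cid yields {(law, 4, 4), (law, 4, 6), (law, 4, 7), (law, 4, 8), (law, 6, 4), (law, 6, 6), (law, 6, 7), (law, 6, 8), (law, 7, 4), (law, 7, 6), (law, 7, 7), (law, 7, 8), (law, 8, 4), (law, 8, 6), (law, 8, 7), (law, 8, 8), (p2, 2, 2), (p2, 2, 3), (p2, 2, 4), (p2, 3, 2), (p2, 3, 3), (p2, 3, 4), (p2, 4, 2), (p2, 4, 3), (p2, 4, 4)}.
Apply σ_{credits != credits2}; surviving tuples: {(law, 4, 6), (law, 4, 7), (law, 4, 8), (law, 6, 4), (law, 6, 7), (law, 6, 8), (law, 7, 4), (law, 7, 6), (law, 7, 8), (law, 8, 4), (law, 8, 6), (law, 8, 7), (p2, 2, 3), (p2, 2, 4), (p2, 3, 2), (p2, 3, 4), (p2, 4, 2), (p2, 4, 3)}
Keep only column(s) cid, credits2 (11 duplicate(s) eliminated): {(law, 4), (law, 6), (law, 7), (law, 8), (p2, 2), (p2, 3), (p2, 4)}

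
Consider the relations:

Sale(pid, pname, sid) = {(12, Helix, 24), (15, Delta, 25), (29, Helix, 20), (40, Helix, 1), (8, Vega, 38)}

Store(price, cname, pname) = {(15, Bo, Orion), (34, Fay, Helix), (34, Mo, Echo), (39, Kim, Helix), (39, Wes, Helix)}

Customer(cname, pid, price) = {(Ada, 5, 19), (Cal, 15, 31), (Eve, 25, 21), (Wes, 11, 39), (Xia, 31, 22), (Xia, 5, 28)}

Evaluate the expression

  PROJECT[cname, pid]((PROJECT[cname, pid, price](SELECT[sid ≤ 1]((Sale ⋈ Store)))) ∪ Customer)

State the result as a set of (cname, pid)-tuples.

{(Ada, 5), (Cal, 15), (Eve, 25), (Fay, 40), (Kim, 40), (Wes, 11), (Wes, 40), (Xia, 31), (Xia, 5)}

Joining Sale and Store on pname yields {(12, Helix, 24, 34, Fay), (12, Helix, 24, 39, Kim), (12, Helix, 24, 39, Wes), (29, Helix, 20, 34, Fay), (29, Helix, 20, 39, Kim), (29, Helix, 20, 39, Wes), (40, Helix, 1, 34, Fay), (40, Helix, 1, 39, Kim), (40, Helix, 1, 39, Wes)}.
Selection sid ≤ 1: {(40, Helix, 1, 34, Fay), (40, Helix, 1, 39, Kim), (40, Helix, 1, 39, Wes)}
Keep only column(s) cname, pid, price: {(Fay, 40, 34), (Kim, 40, 39), (Wes, 40, 39)}
Union: {(Fay, 40, 34), (Kim, 40, 39), (Wes, 40, 39)} with {(Ada, 5, 19), (Cal, 15, 31), (Eve, 25, 21), (Wes, 11, 39), (Xia, 31, 22), (Xia, 5, 28)} → {(Ada, 5, 19), (Cal, 15, 31), (Eve, 25, 21), (Fay, 40, 34), (Kim, 40, 39), (Wes, 11, 39), (Wes, 40, 39), (Xia, 31, 22), (Xia, 5, 28)}
Keep only column(s) cname, pid: {(Ada, 5), (Cal, 15), (Eve, 25), (Fay, 40), (Kim, 40), (Wes, 11), (Wes, 40), (Xia, 31), (Xia, 5)}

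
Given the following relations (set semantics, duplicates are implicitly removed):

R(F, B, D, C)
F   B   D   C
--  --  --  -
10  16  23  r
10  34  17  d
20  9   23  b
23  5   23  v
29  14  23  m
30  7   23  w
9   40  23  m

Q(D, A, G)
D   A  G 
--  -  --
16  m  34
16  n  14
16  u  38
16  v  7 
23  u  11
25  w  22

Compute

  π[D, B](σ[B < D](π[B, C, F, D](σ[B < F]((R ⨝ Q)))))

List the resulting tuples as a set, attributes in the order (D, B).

R ⋈ Q (natural join on D): {(10, 16, 23, r, u, 11), (20, 9, 23, b, u, 11), (23, 5, 23, v, u, 11), (29, 14, 23, m, u, 11), (30, 7, 23, w, u, 11), (9, 40, 23, m, u, 11)}
σ[B < F]: keep tuples satisfying B < F → {(20, 9, 23, b, u, 11), (23, 5, 23, v, u, 11), (29, 14, 23, m, u, 11), (30, 7, 23, w, u, 11)}
π[B, C, F, D]: project onto (B, C, F, D) → {(14, m, 29, 23), (5, v, 23, 23), (7, w, 30, 23), (9, b, 20, 23)}
σ[B < D]: keep tuples satisfying B < D → {(14, m, 29, 23), (5, v, 23, 23), (7, w, 30, 23), (9, b, 20, 23)}
π[D, B]: project onto (D, B) → {(23, 14), (23, 5), (23, 7), (23, 9)}

{(23, 14), (23, 5), (23, 7), (23, 9)}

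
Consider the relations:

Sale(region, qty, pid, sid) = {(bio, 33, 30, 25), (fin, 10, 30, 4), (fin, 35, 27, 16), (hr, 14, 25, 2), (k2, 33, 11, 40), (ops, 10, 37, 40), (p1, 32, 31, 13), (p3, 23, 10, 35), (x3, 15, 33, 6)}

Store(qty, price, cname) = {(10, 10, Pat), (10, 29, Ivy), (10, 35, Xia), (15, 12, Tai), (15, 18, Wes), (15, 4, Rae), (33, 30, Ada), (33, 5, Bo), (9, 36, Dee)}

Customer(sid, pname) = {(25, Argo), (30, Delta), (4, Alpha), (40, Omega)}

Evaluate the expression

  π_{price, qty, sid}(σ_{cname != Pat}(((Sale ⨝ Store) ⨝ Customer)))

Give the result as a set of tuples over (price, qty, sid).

Joining Sale and Store on qty yields {(bio, 33, 30, 25, 30, Ada), (bio, 33, 30, 25, 5, Bo), (fin, 10, 30, 4, 10, Pat), (fin, 10, 30, 4, 29, Ivy), (fin, 10, 30, 4, 35, Xia), (k2, 33, 11, 40, 30, Ada), (k2, 33, 11, 40, 5, Bo), (ops, 10, 37, 40, 10, Pat), (ops, 10, 37, 40, 29, Ivy), (ops, 10, 37, 40, 35, Xia), (x3, 15, 33, 6, 12, Tai), (x3, 15, 33, 6, 18, Wes), (x3, 15, 33, 6, 4, Rae)}.
Joining (Sale ⨝ Store) and Customer on sid yields {(bio, 33, 30, 25, 30, Ada, Argo), (bio, 33, 30, 25, 5, Bo, Argo), (fin, 10, 30, 4, 10, Pat, Alpha), (fin, 10, 30, 4, 29, Ivy, Alpha), (fin, 10, 30, 4, 35, Xia, Alpha), (k2, 33, 11, 40, 30, Ada, Omega), (k2, 33, 11, 40, 5, Bo, Omega), (ops, 10, 37, 40, 10, Pat, Omega), (ops, 10, 37, 40, 29, Ivy, Omega), (ops, 10, 37, 40, 35, Xia, Omega)}.
Selection cname != Pat: {(bio, 33, 30, 25, 30, Ada, Argo), (bio, 33, 30, 25, 5, Bo, Argo), (fin, 10, 30, 4, 29, Ivy, Alpha), (fin, 10, 30, 4, 35, Xia, Alpha), (k2, 33, 11, 40, 30, Ada, Omega), (k2, 33, 11, 40, 5, Bo, Omega), (ops, 10, 37, 40, 29, Ivy, Omega), (ops, 10, 37, 40, 35, Xia, Omega)}
π[price, qty, sid]: project onto (price, qty, sid) → {(29, 10, 4), (29, 10, 40), (30, 33, 25), (30, 33, 40), (35, 10, 4), (35, 10, 40), (5, 33, 25), (5, 33, 40)}

{(29, 10, 4), (29, 10, 40), (30, 33, 25), (30, 33, 40), (35, 10, 4), (35, 10, 40), (5, 33, 25), (5, 33, 40)}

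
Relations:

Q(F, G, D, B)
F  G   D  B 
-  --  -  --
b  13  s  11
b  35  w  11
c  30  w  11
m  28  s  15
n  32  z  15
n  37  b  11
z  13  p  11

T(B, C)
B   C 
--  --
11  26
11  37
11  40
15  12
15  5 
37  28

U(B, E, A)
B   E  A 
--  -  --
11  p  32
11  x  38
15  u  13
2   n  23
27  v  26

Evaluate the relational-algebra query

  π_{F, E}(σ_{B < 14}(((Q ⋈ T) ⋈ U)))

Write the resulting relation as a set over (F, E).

Q ⋈ T (natural join on B): {(b, 13, s, 11, 26), (b, 13, s, 11, 37), (b, 13, s, 11, 40), (b, 35, w, 11, 26), (b, 35, w, 11, 37), (b, 35, w, 11, 40), (c, 30, w, 11, 26), (c, 30, w, 11, 37), (c, 30, w, 11, 40), (m, 28, s, 15, 12), (m, 28, s, 15, 5), (n, 32, z, 15, 12), (n, 32, z, 15, 5), (n, 37, b, 11, 26), (n, 37, b, 11, 37), (n, 37, b, 11, 40), (z, 13, p, 11, 26), (z, 13, p, 11, 37), (z, 13, p, 11, 40)}
(Q ⋈ T) ⋈ U (natural join on B): {(b, 13, s, 11, 26, p, 32), (b, 13, s, 11, 26, x, 38), (b, 13, s, 11, 37, p, 32), (b, 13, s, 11, 37, x, 38), (b, 13, s, 11, 40, p, 32), (b, 13, s, 11, 40, x, 38), (b, 35, w, 11, 26, p, 32), (b, 35, w, 11, 26, x, 38), (b, 35, w, 11, 37, p, 32), (b, 35, w, 11, 37, x, 38), (b, 35, w, 11, 40, p, 32), (b, 35, w, 11, 40, x, 38), (c, 30, w, 11, 26, p, 32), (c, 30, w, 11, 26, x, 38), (c, 30, w, 11, 37, p, 32), (c, 30, w, 11, 37, x, 38), (c, 30, w, 11, 40, p, 32), (c, 30, w, 11, 40, x, 38), (m, 28, s, 15, 12, u, 13), (m, 28, s, 15, 5, u, 13), (n, 32, z, 15, 12, u, 13), (n, 32, z, 15, 5, u, 13), (n, 37, b, 11, 26, p, 32), (n, 37, b, 11, 26, x, 38), (n, 37, b, 11, 37, p, 32), (n, 37, b, 11, 37, x, 38), (n, 37, b, 11, 40, p, 32), (n, 37, b, 11, 40, x, 38), (z, 13, p, 11, 26, p, 32), (z, 13, p, 11, 26, x, 38), (z, 13, p, 11, 37, p, 32), (z, 13, p, 11, 37, x, 38), (z, 13, p, 11, 40, p, 32), (z, 13, p, 11, 40, x, 38)}
Selection B < 14: {(b, 13, s, 11, 26, p, 32), (b, 13, s, 11, 26, x, 38), (b, 13, s, 11, 37, p, 32), (b, 13, s, 11, 37, x, 38), (b, 13, s, 11, 40, p, 32), (b, 13, s, 11, 40, x, 38), (b, 35, w, 11, 26, p, 32), (b, 35, w, 11, 26, x, 38), (b, 35, w, 11, 37, p, 32), (b, 35, w, 11, 37, x, 38), (b, 35, w, 11, 40, p, 32), (b, 35, w, 11, 40, x, 38), (c, 30, w, 11, 26, p, 32), (c, 30, w, 11, 26, x, 38), (c, 30, w, 11, 37, p, 32), (c, 30, w, 11, 37, x, 38), (c, 30, w, 11, 40, p, 32), (c, 30, w, 11, 40, x, 38), (n, 37, b, 11, 26, p, 32), (n, 37, b, 11, 26, x, 38), (n, 37, b, 11, 37, p, 32), (n, 37, b, 11, 37, x, 38), (n, 37, b, 11, 40, p, 32), (n, 37, b, 11, 40, x, 38), (z, 13, p, 11, 26, p, 32), (z, 13, p, 11, 26, x, 38), (z, 13, p, 11, 37, p, 32), (z, 13, p, 11, 37, x, 38), (z, 13, p, 11, 40, p, 32), (z, 13, p, 11, 40, x, 38)}
π_{F, E} gives {(b, p), (b, x), (c, p), (c, x), (n, p), (n, x), (z, p), (z, x)} (22 duplicate(s) eliminated).

{(b, p), (b, x), (c, p), (c, x), (n, p), (n, x), (z, p), (z, x)}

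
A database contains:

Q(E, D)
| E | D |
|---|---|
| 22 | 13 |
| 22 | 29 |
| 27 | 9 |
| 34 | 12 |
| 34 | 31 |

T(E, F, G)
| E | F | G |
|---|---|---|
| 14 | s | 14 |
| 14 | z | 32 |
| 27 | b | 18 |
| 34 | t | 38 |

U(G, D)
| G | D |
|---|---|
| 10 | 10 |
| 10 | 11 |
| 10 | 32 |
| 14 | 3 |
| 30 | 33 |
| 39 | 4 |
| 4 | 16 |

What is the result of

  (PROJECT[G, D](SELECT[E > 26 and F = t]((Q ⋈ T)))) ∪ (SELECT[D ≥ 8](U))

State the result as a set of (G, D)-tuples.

Q ⋈ T (natural join on E): {(27, 9, b, 18), (34, 12, t, 38), (34, 31, t, 38)}
Filtering on E > 26 and F = t leaves {(34, 12, t, 38), (34, 31, t, 38)}.
Keep only column(s) G, D: {(38, 12), (38, 31)}
Filtering on D ≥ 8 leaves {(10, 10), (10, 11), (10, 32), (30, 33), (4, 16)}.
Set union of the two operands is {(10, 10), (10, 11), (10, 32), (30, 33), (38, 12), (38, 31), (4, 16)}.

{(10, 10), (10, 11), (10, 32), (30, 33), (38, 12), (38, 31), (4, 16)}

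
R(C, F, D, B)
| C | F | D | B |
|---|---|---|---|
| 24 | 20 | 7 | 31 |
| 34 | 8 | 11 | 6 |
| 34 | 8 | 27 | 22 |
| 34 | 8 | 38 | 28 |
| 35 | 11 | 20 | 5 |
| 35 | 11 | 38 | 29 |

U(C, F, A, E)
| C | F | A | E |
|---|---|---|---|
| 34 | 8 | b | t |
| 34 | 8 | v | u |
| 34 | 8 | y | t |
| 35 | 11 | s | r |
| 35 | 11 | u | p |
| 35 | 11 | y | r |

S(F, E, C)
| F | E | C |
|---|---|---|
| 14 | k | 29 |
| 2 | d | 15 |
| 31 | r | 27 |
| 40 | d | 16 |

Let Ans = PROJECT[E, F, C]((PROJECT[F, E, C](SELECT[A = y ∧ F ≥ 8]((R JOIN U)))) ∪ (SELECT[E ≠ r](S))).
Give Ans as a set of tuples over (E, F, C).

{(d, 2, 15), (d, 40, 16), (k, 14, 29), (r, 11, 35), (t, 8, 34)}

Natural join on C, F: {(34, 8, 11, 6, b, t), (34, 8, 11, 6, v, u), (34, 8, 11, 6, y, t), (34, 8, 27, 22, b, t), (34, 8, 27, 22, v, u), (34, 8, 27, 22, y, t), (34, 8, 38, 28, b, t), (34, 8, 38, 28, v, u), (34, 8, 38, 28, y, t), (35, 11, 20, 5, s, r), (35, 11, 20, 5, u, p), (35, 11, 20, 5, y, r), (35, 11, 38, 29, s, r), (35, 11, 38, 29, u, p), (35, 11, 38, 29, y, r)}
Selection A = y ∧ F ≥ 8: {(34, 8, 11, 6, y, t), (34, 8, 27, 22, y, t), (34, 8, 38, 28, y, t), (35, 11, 20, 5, y, r), (35, 11, 38, 29, y, r)}
Keep only column(s) F, E, C (3 duplicate(s) eliminated): {(11, r, 35), (8, t, 34)}
Selection E ≠ r: {(14, k, 29), (2, d, 15), (40, d, 16)}
Union: {(11, r, 35), (8, t, 34)} with {(14, k, 29), (2, d, 15), (40, d, 16)} → {(11, r, 35), (14, k, 29), (2, d, 15), (40, d, 16), (8, t, 34)}
Keep only column(s) E, F, C: {(d, 2, 15), (d, 40, 16), (k, 14, 29), (r, 11, 35), (t, 8, 34)}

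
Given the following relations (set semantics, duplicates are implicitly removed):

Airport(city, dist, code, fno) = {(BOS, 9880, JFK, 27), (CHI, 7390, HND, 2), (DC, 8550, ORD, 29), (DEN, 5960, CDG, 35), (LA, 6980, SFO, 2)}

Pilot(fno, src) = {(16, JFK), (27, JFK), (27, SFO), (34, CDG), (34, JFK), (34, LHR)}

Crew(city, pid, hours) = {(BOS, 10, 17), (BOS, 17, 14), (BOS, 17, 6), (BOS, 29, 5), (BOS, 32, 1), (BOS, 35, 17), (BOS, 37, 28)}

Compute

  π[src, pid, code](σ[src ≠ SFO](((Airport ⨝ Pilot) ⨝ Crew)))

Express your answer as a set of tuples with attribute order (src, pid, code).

Natural join on fno: {(BOS, 9880, JFK, 27, JFK), (BOS, 9880, JFK, 27, SFO)}
Natural join on city: {(BOS, 9880, JFK, 27, JFK, 10, 17), (BOS, 9880, JFK, 27, JFK, 17, 14), (BOS, 9880, JFK, 27, JFK, 17, 6), (BOS, 9880, JFK, 27, JFK, 29, 5), (BOS, 9880, JFK, 27, JFK, 32, 1), (BOS, 9880, JFK, 27, JFK, 35, 17), (BOS, 9880, JFK, 27, JFK, 37, 28), (BOS, 9880, JFK, 27, SFO, 10, 17), (BOS, 9880, JFK, 27, SFO, 17, 14), (BOS, 9880, JFK, 27, SFO, 17, 6), (BOS, 9880, JFK, 27, SFO, 29, 5), (BOS, 9880, JFK, 27, SFO, 32, 1), (BOS, 9880, JFK, 27, SFO, 35, 17), (BOS, 9880, JFK, 27, SFO, 37, 28)}
Filtering on src ≠ SFO leaves {(BOS, 9880, JFK, 27, JFK, 10, 17), (BOS, 9880, JFK, 27, JFK, 17, 14), (BOS, 9880, JFK, 27, JFK, 17, 6), (BOS, 9880, JFK, 27, JFK, 29, 5), (BOS, 9880, JFK, 27, JFK, 32, 1), (BOS, 9880, JFK, 27, JFK, 35, 17), (BOS, 9880, JFK, 27, JFK, 37, 28)}.
Projecting to src, pid, code (1 duplicate(s) eliminated): {(JFK, 10, JFK), (JFK, 17, JFK), (JFK, 29, JFK), (JFK, 32, JFK), (JFK, 35, JFK), (JFK, 37, JFK)}

{(JFK, 10, JFK), (JFK, 17, JFK), (JFK, 29, JFK), (JFK, 32, JFK), (JFK, 35, JFK), (JFK, 37, JFK)}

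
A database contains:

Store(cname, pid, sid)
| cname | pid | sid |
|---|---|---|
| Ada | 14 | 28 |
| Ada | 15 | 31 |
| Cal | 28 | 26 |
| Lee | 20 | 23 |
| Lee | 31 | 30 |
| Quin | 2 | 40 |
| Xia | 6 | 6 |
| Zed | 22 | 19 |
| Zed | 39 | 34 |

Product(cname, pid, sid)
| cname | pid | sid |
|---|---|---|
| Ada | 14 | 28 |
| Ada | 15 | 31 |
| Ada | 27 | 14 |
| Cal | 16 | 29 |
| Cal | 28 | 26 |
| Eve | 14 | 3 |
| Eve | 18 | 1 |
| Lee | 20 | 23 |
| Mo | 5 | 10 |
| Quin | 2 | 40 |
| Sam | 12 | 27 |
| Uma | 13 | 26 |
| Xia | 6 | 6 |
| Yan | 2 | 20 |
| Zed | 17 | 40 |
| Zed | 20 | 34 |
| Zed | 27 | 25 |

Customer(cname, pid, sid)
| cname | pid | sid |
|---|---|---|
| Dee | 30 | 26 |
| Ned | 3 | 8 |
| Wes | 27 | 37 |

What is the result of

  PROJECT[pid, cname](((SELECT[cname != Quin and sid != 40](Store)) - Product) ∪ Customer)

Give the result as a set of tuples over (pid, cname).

Apply σ_{cname != Quin and sid != 40}; surviving tuples: {(Ada, 14, 28), (Ada, 15, 31), (Cal, 28, 26), (Lee, 20, 23), (Lee, 31, 30), (Xia, 6, 6), (Zed, 22, 19), (Zed, 39, 34)}
Difference: {(Ada, 14, 28), (Ada, 15, 31), (Cal, 28, 26), (Lee, 20, 23), (Lee, 31, 30), (Xia, 6, 6), (Zed, 22, 19), (Zed, 39, 34)} with {(Ada, 14, 28), (Ada, 15, 31), (Ada, 27, 14), (Cal, 16, 29), (Cal, 28, 26), (Eve, 14, 3), (Eve, 18, 1), (Lee, 20, 23), (Mo, 5, 10), (Quin, 2, 40), (Sam, 12, 27), (Uma, 13, 26), (Xia, 6, 6), (Yan, 2, 20), (Zed, 17, 40), (Zed, 20, 34), (Zed, 27, 25)} → {(Lee, 31, 30), (Zed, 22, 19), (Zed, 39, 34)}
Union: {(Lee, 31, 30), (Zed, 22, 19), (Zed, 39, 34)} with {(Dee, 30, 26), (Ned, 3, 8), (Wes, 27, 37)} → {(Dee, 30, 26), (Lee, 31, 30), (Ned, 3, 8), (Wes, 27, 37), (Zed, 22, 19), (Zed, 39, 34)}
π_{pid, cname} gives {(22, Zed), (27, Wes), (3, Ned), (30, Dee), (31, Lee), (39, Zed)}.

{(22, Zed), (27, Wes), (3, Ned), (30, Dee), (31, Lee), (39, Zed)}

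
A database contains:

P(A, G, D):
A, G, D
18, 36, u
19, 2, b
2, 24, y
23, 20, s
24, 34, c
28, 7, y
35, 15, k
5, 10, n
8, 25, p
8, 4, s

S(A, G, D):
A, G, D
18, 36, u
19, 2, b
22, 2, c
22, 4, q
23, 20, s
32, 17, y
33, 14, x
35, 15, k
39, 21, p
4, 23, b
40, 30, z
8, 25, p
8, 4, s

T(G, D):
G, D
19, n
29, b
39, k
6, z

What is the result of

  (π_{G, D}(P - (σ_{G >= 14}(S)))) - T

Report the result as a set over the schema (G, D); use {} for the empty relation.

{(10, n), (2, b), (24, y), (34, c), (4, s), (7, y)}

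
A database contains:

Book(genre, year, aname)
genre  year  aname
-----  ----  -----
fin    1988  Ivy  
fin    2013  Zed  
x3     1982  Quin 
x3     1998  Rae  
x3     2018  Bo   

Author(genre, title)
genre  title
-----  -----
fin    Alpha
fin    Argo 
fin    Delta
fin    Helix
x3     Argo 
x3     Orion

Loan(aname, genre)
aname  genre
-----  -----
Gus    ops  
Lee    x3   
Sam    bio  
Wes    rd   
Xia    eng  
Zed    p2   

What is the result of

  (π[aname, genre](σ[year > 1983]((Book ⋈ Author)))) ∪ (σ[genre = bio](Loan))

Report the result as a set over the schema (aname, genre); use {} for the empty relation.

Natural join on genre: {(fin, 1988, Ivy, Alpha), (fin, 1988, Ivy, Argo), (fin, 1988, Ivy, Delta), (fin, 1988, Ivy, Helix), (fin, 2013, Zed, Alpha), (fin, 2013, Zed, Argo), (fin, 2013, Zed, Delta), (fin, 2013, Zed, Helix), (x3, 1982, Quin, Argo), (x3, 1982, Quin, Orion), (x3, 1998, Rae, Argo), (x3, 1998, Rae, Orion), (x3, 2018, Bo, Argo), (x3, 2018, Bo, Orion)}
Apply σ_{year > 1983}; surviving tuples: {(fin, 1988, Ivy, Alpha), (fin, 1988, Ivy, Argo), (fin, 1988, Ivy, Delta), (fin, 1988, Ivy, Helix), (fin, 2013, Zed, Alpha), (fin, 2013, Zed, Argo), (fin, 2013, Zed, Delta), (fin, 2013, Zed, Helix), (x3, 1998, Rae, Argo), (x3, 1998, Rae, Orion), (x3, 2018, Bo, Argo), (x3, 2018, Bo, Orion)}
π_{aname, genre} gives {(Bo, x3), (Ivy, fin), (Rae, x3), (Zed, fin)} (8 duplicate(s) eliminated).
Apply σ_{genre = bio}; surviving tuples: {(Sam, bio)}
Taking the union: {(Bo, x3), (Ivy, fin), (Rae, x3), (Sam, bio), (Zed, fin)}

{(Bo, x3), (Ivy, fin), (Rae, x3), (Sam, bio), (Zed, fin)}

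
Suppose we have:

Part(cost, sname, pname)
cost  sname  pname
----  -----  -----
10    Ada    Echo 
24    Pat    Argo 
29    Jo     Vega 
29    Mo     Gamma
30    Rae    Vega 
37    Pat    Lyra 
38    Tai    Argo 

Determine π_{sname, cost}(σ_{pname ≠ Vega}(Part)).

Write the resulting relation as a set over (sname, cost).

{(Ada, 10), (Mo, 29), (Pat, 24), (Pat, 37), (Tai, 38)}

σ[pname ≠ Vega]: keep tuples satisfying pname ≠ Vega → {(10, Ada, Echo), (24, Pat, Argo), (29, Mo, Gamma), (37, Pat, Lyra), (38, Tai, Argo)}
Projecting to sname, cost: {(Ada, 10), (Mo, 29), (Pat, 24), (Pat, 37), (Tai, 38)}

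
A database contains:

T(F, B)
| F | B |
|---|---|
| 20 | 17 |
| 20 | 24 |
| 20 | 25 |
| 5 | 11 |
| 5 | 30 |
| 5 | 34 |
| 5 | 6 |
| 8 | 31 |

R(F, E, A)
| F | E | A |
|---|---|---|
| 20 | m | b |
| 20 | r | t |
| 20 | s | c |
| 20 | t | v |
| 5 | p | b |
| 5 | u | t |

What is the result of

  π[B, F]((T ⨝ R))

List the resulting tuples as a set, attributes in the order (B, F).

Natural join on F: {(20, 17, m, b), (20, 17, r, t), (20, 17, s, c), (20, 17, t, v), (20, 24, m, b), (20, 24, r, t), (20, 24, s, c), (20, 24, t, v), (20, 25, m, b), (20, 25, r, t), (20, 25, s, c), (20, 25, t, v), (5, 11, p, b), (5, 11, u, t), (5, 30, p, b), (5, 30, u, t), (5, 34, p, b), (5, 34, u, t), (5, 6, p, b), (5, 6, u, t)}
Projecting to B, F (13 duplicate(s) eliminated): {(11, 5), (17, 20), (24, 20), (25, 20), (30, 5), (34, 5), (6, 5)}

{(11, 5), (17, 20), (24, 20), (25, 20), (30, 5), (34, 5), (6, 5)}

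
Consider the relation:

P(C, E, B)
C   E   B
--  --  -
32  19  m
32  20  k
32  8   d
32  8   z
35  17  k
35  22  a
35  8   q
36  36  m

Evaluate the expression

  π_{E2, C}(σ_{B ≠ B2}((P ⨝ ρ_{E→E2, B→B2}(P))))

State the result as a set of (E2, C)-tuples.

ρ[E→E2, B→B2]: schema becomes (C, E2, B2); tuples unchanged.
P ⋈ ρ_{E→E2, B→B2}(P) (natural join on C): {(32, 19, m, 19, m), (32, 19, m, 20, k), (32, 19, m, 8, d), (32, 19, m, 8, z), (32, 20, k, 19, m), (32, 20, k, 20, k), (32, 20, k, 8, d), (32, 20, k, 8, z), (32, 8, d, 19, m), (32, 8, d, 20, k), (32, 8, d, 8, d), (32, 8, d, 8, z), (32, 8, z, 19, m), (32, 8, z, 20, k), (32, 8, z, 8, d), (32, 8, z, 8, z), (35, 17, k, 17, k), (35, 17, k, 22, a), (35, 17, k, 8, q), (35, 22, a, 17, k), (35, 22, a, 22, a), (35, 22, a, 8, q), (35, 8, q, 17, k), (35, 8, q, 22, a), (35, 8, q, 8, q), (36, 36, m, 36, m)}
σ[B ≠ B2]: keep tuples satisfying B ≠ B2 → {(32, 19, m, 20, k), (32, 19, m, 8, d), (32, 19, m, 8, z), (32, 20, k, 19, m), (32, 20, k, 8, d), (32, 20, k, 8, z), (32, 8, d, 19, m), (32, 8, d, 20, k), (32, 8, d, 8, z), (32, 8, z, 19, m), (32, 8, z, 20, k), (32, 8, z, 8, d), (35, 17, k, 22, a), (35, 17, k, 8, q), (35, 22, a, 17, k), (35, 22, a, 8, q), (35, 8, q, 17, k), (35, 8, q, 22, a)}
Keep only column(s) E2, C (12 duplicate(s) eliminated): {(17, 35), (19, 32), (20, 32), (22, 35), (8, 32), (8, 35)}

{(17, 35), (19, 32), (20, 32), (22, 35), (8, 32), (8, 35)}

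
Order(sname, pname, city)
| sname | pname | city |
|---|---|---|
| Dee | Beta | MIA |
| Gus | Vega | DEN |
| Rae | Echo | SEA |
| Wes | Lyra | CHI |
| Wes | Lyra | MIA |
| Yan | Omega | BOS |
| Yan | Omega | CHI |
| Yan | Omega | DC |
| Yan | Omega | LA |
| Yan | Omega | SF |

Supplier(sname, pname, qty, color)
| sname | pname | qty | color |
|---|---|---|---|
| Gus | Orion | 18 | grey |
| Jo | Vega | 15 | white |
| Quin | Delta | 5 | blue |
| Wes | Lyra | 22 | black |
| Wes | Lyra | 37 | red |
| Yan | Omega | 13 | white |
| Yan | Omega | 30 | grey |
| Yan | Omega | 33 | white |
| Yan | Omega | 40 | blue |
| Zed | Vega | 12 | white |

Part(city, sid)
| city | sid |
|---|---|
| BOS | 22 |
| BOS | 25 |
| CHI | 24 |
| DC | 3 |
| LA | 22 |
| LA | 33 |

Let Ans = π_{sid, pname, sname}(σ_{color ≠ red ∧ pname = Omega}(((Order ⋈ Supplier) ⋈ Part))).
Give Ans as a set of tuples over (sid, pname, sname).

{(22, Omega, Yan), (24, Omega, Yan), (25, Omega, Yan), (3, Omega, Yan), (33, Omega, Yan)}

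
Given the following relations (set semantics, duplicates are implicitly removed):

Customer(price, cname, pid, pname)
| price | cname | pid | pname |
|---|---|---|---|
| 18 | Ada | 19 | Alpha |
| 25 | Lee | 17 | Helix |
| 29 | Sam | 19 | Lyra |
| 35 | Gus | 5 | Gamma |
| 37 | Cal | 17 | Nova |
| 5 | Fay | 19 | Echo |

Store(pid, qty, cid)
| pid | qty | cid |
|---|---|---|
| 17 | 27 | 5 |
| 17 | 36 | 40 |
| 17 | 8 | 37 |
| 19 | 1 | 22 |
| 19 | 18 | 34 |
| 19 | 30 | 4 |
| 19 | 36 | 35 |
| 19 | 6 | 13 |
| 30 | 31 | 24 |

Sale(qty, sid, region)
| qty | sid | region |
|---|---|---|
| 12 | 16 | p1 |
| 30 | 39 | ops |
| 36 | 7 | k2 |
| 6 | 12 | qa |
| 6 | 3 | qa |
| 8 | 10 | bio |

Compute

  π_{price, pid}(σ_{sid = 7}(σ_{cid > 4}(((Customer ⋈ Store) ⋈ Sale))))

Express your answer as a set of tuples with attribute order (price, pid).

{(18, 19), (25, 17), (29, 19), (37, 17), (5, 19)}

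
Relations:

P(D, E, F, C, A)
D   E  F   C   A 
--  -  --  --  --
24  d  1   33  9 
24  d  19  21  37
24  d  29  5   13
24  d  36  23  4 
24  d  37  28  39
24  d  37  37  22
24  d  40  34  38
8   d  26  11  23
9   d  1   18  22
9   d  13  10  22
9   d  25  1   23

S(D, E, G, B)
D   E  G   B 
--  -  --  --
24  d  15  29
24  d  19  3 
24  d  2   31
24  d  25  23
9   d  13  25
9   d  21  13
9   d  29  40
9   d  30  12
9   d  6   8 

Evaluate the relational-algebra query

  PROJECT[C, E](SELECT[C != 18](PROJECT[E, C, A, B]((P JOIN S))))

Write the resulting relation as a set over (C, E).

Natural join on D, E: {(24, d, 1, 33, 9, 15, 29), (24, d, 1, 33, 9, 19, 3), (24, d, 1, 33, 9, 2, 31), (24, d, 1, 33, 9, 25, 23), (24, d, 19, 21, 37, 15, 29), (24, d, 19, 21, 37, 19, 3), (24, d, 19, 21, 37, 2, 31), (24, d, 19, 21, 37, 25, 23), (24, d, 29, 5, 13, 15, 29), (24, d, 29, 5, 13, 19, 3), (24, d, 29, 5, 13, 2, 31), (24, d, 29, 5, 13, 25, 23), (24, d, 36, 23, 4, 15, 29), (24, d, 36, 23, 4, 19, 3), (24, d, 36, 23, 4, 2, 31), (24, d, 36, 23, 4, 25, 23), (24, d, 37, 28, 39, 15, 29), (24, d, 37, 28, 39, 19, 3), (24, d, 37, 28, 39, 2, 31), (24, d, 37, 28, 39, 25, 23), (24, d, 37, 37, 22, 15, 29), (24, d, 37, 37, 22, 19, 3), (24, d, 37, 37, 22, 2, 31), (24, d, 37, 37, 22, 25, 23), (24, d, 40, 34, 38, 15, 29), (24, d, 40, 34, 38, 19, 3), (24, d, 40, 34, 38, 2, 31), (24, d, 40, 34, 38, 25, 23), (9, d, 1, 18, 22, 13, 25), (9, d, 1, 18, 22, 21, 13), (9, d, 1, 18, 22, 29, 40), (9, d, 1, 18, 22, 30, 12), (9, d, 1, 18, 22, 6, 8), (9, d, 13, 10, 22, 13, 25), (9, d, 13, 10, 22, 21, 13), (9, d, 13, 10, 22, 29, 40), (9, d, 13, 10, 22, 30, 12), (9, d, 13, 10, 22, 6, 8), (9, d, 25, 1, 23, 13, 25), (9, d, 25, 1, 23, 21, 13), (9, d, 25, 1, 23, 29, 40), (9, d, 25, 1, 23, 30, 12), (9, d, 25, 1, 23, 6, 8)}
π_{E, C, A, B} gives {(d, 1, 23, 12), (d, 1, 23, 13), (d, 1, 23, 25), (d, 1, 23, 40), (d, 1, 23, 8), (d, 10, 22, 12), (d, 10, 22, 13), (d, 10, 22, 25), (d, 10, 22, 40), (d, 10, 22, 8), (d, 18, 22, 12), (d, 18, 22, 13), (d, 18, 22, 25), (d, 18, 22, 40), (d, 18, 22, 8), (d, 21, 37, 23), (d, 21, 37, 29), (d, 21, 37, 3), (d, 21, 37, 31), (d, 23, 4, 23), (d, 23, 4, 29), (d, 23, 4, 3), (d, 23, 4, 31), (d, 28, 39, 23), (d, 28, 39, 29), (d, 28, 39, 3), (d, 28, 39, 31), (d, 33, 9, 23), (d, 33, 9, 29), (d, 33, 9, 3), (d, 33, 9, 31), (d, 34, 38, 23), (d, 34, 38, 29), (d, 34, 38, 3), (d, 34, 38, 31), (d, 37, 22, 23), (d, 37, 22, 29), (d, 37, 22, 3), (d, 37, 22, 31), (d, 5, 13, 23), (d, 5, 13, 29), (d, 5, 13, 3), (d, 5, 13, 31)}.
Selection C != 18: {(d, 1, 23, 12), (d, 1, 23, 13), (d, 1, 23, 25), (d, 1, 23, 40), (d, 1, 23, 8), (d, 10, 22, 12), (d, 10, 22, 13), (d, 10, 22, 25), (d, 10, 22, 40), (d, 10, 22, 8), (d, 21, 37, 23), (d, 21, 37, 29), (d, 21, 37, 3), (d, 21, 37, 31), (d, 23, 4, 23), (d, 23, 4, 29), (d, 23, 4, 3), (d, 23, 4, 31), (d, 28, 39, 23), (d, 28, 39, 29), (d, 28, 39, 3), (d, 28, 39, 31), (d, 33, 9, 23), (d, 33, 9, 29), (d, 33, 9, 3), (d, 33, 9, 31), (d, 34, 38, 23), (d, 34, 38, 29), (d, 34, 38, 3), (d, 34, 38, 31), (d, 37, 22, 23), (d, 37, 22, 29), (d, 37, 22, 3), (d, 37, 22, 31), (d, 5, 13, 23), (d, 5, 13, 29), (d, 5, 13, 3), (d, 5, 13, 31)}
π_{C, E} gives {(1, d), (10, d), (21, d), (23, d), (28, d), (33, d), (34, d), (37, d), (5, d)} (29 duplicate(s) eliminated).

{(1, d), (10, d), (21, d), (23, d), (28, d), (33, d), (34, d), (37, d), (5, d)}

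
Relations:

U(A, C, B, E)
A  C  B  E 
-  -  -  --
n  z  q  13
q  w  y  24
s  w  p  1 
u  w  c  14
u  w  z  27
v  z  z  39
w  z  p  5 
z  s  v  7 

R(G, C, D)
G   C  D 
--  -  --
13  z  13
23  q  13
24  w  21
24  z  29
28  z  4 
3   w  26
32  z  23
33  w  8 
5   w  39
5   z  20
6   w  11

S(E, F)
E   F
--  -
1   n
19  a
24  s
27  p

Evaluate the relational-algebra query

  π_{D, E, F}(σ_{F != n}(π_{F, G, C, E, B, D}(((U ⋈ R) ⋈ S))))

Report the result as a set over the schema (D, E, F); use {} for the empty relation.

{(11, 24, s), (11, 27, p), (21, 24, s), (21, 27, p), (26, 24, s), (26, 27, p), (39, 24, s), (39, 27, p), (8, 24, s), (8, 27, p)}

Natural join on C: {(n, z, q, 13, 13, 13), (n, z, q, 13, 24, 29), (n, z, q, 13, 28, 4), (n, z, q, 13, 32, 23), (n, z, q, 13, 5, 20), (q, w, y, 24, 24, 21), (q, w, y, 24, 3, 26), (q, w, y, 24, 33, 8), (q, w, y, 24, 5, 39), (q, w, y, 24, 6, 11), (s, w, p, 1, 24, 21), (s, w, p, 1, 3, 26), (s, w, p, 1, 33, 8), (s, w, p, 1, 5, 39), (s, w, p, 1, 6, 11), (u, w, c, 14, 24, 21), (u, w, c, 14, 3, 26), (u, w, c, 14, 33, 8), (u, w, c, 14, 5, 39), (u, w, c, 14, 6, 11), (u, w, z, 27, 24, 21), (u, w, z, 27, 3, 26), (u, w, z, 27, 33, 8), (u, w, z, 27, 5, 39), (u, w, z, 27, 6, 11), (v, z, z, 39, 13, 13), (v, z, z, 39, 24, 29), (v, z, z, 39, 28, 4), (v, z, z, 39, 32, 23), (v, z, z, 39, 5, 20), (w, z, p, 5, 13, 13), (w, z, p, 5, 24, 29), (w, z, p, 5, 28, 4), (w, z, p, 5, 32, 23), (w, z, p, 5, 5, 20)}
Natural join on E: {(q, w, y, 24, 24, 21, s), (q, w, y, 24, 3, 26, s), (q, w, y, 24, 33, 8, s), (q, w, y, 24, 5, 39, s), (q, w, y, 24, 6, 11, s), (s, w, p, 1, 24, 21, n), (s, w, p, 1, 3, 26, n), (s, w, p, 1, 33, 8, n), (s, w, p, 1, 5, 39, n), (s, w, p, 1, 6, 11, n), (u, w, z, 27, 24, 21, p), (u, w, z, 27, 3, 26, p), (u, w, z, 27, 33, 8, p), (u, w, z, 27, 5, 39, p), (u, w, z, 27, 6, 11, p)}
π_{F, G, C, E, B, D} gives {(n, 24, w, 1, p, 21), (n, 3, w, 1, p, 26), (n, 33, w, 1, p, 8), (n, 5, w, 1, p, 39), (n, 6, w, 1, p, 11), (p, 24, w, 27, z, 21), (p, 3, w, 27, z, 26), (p, 33, w, 27, z, 8), (p, 5, w, 27, z, 39), (p, 6, w, 27, z, 11), (s, 24, w, 24, y, 21), (s, 3, w, 24, y, 26), (s, 33, w, 24, y, 8), (s, 5, w, 24, y, 39), (s, 6, w, 24, y, 11)}.
Apply σ_{F != n}; surviving tuples: {(p, 24, w, 27, z, 21), (p, 3, w, 27, z, 26), (p, 33, w, 27, z, 8), (p, 5, w, 27, z, 39), (p, 6, w, 27, z, 11), (s, 24, w, 24, y, 21), (s, 3, w, 24, y, 26), (s, 33, w, 24, y, 8), (s, 5, w, 24, y, 39), (s, 6, w, 24, y, 11)}
π_{D, E, F} gives {(11, 24, s), (11, 27, p), (21, 24, s), (21, 27, p), (26, 24, s), (26, 27, p), (39, 24, s), (39, 27, p), (8, 24, s), (8, 27, p)}.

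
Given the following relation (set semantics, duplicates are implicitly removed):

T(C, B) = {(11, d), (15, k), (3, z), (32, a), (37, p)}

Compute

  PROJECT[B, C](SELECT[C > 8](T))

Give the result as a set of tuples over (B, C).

Filtering on C > 8 leaves {(11, d), (15, k), (32, a), (37, p)}.
π[B, C]: project onto (B, C) → {(a, 32), (d, 11), (k, 15), (p, 37)}

{(a, 32), (d, 11), (k, 15), (p, 37)}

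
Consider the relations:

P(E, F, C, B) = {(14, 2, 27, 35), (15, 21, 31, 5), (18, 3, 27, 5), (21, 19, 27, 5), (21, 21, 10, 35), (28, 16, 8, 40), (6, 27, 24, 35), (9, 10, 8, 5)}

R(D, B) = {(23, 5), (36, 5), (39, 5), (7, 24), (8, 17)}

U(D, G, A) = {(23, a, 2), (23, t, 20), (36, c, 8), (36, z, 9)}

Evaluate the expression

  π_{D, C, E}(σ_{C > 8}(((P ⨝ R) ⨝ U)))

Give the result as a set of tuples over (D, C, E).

{(23, 27, 18), (23, 27, 21), (23, 31, 15), (36, 27, 18), (36, 27, 21), (36, 31, 15)}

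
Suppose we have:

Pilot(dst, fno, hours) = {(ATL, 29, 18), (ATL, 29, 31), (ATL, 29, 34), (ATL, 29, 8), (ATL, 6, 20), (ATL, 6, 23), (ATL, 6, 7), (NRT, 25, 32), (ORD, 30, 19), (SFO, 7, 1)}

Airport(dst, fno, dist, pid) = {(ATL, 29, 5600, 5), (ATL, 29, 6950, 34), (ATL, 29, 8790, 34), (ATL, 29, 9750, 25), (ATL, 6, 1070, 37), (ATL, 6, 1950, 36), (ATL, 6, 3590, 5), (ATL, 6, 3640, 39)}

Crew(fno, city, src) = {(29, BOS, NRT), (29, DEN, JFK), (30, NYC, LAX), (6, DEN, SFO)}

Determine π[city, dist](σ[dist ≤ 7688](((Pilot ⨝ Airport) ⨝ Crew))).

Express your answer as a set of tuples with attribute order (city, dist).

{(BOS, 5600), (BOS, 6950), (DEN, 1070), (DEN, 1950), (DEN, 3590), (DEN, 3640), (DEN, 5600), (DEN, 6950)}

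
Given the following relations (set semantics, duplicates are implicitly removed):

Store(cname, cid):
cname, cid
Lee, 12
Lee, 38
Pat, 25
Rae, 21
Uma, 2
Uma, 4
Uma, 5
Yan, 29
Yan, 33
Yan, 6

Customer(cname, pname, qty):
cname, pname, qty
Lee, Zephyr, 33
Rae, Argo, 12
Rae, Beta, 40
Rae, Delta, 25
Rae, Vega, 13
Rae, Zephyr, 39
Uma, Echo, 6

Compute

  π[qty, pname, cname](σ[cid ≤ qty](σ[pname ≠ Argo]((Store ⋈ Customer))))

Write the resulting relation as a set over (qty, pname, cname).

{(25, Delta, Rae), (33, Zephyr, Lee), (39, Zephyr, Rae), (40, Beta, Rae), (6, Echo, Uma)}

Joining Store and Customer on cname yields {(Lee, 12, Zephyr, 33), (Lee, 38, Zephyr, 33), (Rae, 21, Argo, 12), (Rae, 21, Beta, 40), (Rae, 21, Delta, 25), (Rae, 21, Vega, 13), (Rae, 21, Zephyr, 39), (Uma, 2, Echo, 6), (Uma, 4, Echo, 6), (Uma, 5, Echo, 6)}.
Selection pname ≠ Argo: {(Lee, 12, Zephyr, 33), (Lee, 38, Zephyr, 33), (Rae, 21, Beta, 40), (Rae, 21, Delta, 25), (Rae, 21, Vega, 13), (Rae, 21, Zephyr, 39), (Uma, 2, Echo, 6), (Uma, 4, Echo, 6), (Uma, 5, Echo, 6)}
Selection cid ≤ qty: {(Lee, 12, Zephyr, 33), (Rae, 21, Beta, 40), (Rae, 21, Delta, 25), (Rae, 21, Zephyr, 39), (Uma, 2, Echo, 6), (Uma, 4, Echo, 6), (Uma, 5, Echo, 6)}
π[qty, pname, cname]: project onto (qty, pname, cname) (2 duplicate(s) eliminated) → {(25, Delta, Rae), (33, Zephyr, Lee), (39, Zephyr, Rae), (40, Beta, Rae), (6, Echo, Uma)}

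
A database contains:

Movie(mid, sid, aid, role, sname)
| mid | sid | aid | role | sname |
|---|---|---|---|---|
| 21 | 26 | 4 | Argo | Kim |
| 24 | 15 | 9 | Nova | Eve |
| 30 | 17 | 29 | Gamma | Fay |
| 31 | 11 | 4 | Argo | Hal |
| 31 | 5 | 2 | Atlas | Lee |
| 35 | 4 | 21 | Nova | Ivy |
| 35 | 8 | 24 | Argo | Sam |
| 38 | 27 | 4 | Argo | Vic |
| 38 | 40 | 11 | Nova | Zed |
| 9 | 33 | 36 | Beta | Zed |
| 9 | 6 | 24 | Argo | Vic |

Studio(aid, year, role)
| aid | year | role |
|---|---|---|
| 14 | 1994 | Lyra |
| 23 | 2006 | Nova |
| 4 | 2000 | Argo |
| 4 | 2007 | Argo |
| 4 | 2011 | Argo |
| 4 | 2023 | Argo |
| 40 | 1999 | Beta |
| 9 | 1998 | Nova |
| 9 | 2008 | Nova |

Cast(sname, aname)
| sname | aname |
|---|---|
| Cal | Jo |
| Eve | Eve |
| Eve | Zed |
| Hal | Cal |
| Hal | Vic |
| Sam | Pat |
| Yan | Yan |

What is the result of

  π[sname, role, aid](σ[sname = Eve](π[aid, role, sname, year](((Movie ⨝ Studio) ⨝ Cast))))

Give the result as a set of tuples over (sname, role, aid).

Movie ⋈ Studio (natural join on aid, role): {(21, 26, 4, Argo, Kim, 2000), (21, 26, 4, Argo, Kim, 2007), (21, 26, 4, Argo, Kim, 2011), (21, 26, 4, Argo, Kim, 2023), (24, 15, 9, Nova, Eve, 1998), (24, 15, 9, Nova, Eve, 2008), (31, 11, 4, Argo, Hal, 2000), (31, 11, 4, Argo, Hal, 2007), (31, 11, 4, Argo, Hal, 2011), (31, 11, 4, Argo, Hal, 2023), (38, 27, 4, Argo, Vic, 2000), (38, 27, 4, Argo, Vic, 2007), (38, 27, 4, Argo, Vic, 2011), (38, 27, 4, Argo, Vic, 2023)}
(Movie ⨝ Studio) ⋈ Cast (natural join on sname): {(24, 15, 9, Nova, Eve, 1998, Eve), (24, 15, 9, Nova, Eve, 1998, Zed), (24, 15, 9, Nova, Eve, 2008, Eve), (24, 15, 9, Nova, Eve, 2008, Zed), (31, 11, 4, Argo, Hal, 2000, Cal), (31, 11, 4, Argo, Hal, 2000, Vic), (31, 11, 4, Argo, Hal, 2007, Cal), (31, 11, 4, Argo, Hal, 2007, Vic), (31, 11, 4, Argo, Hal, 2011, Cal), (31, 11, 4, Argo, Hal, 2011, Vic), (31, 11, 4, Argo, Hal, 2023, Cal), (31, 11, 4, Argo, Hal, 2023, Vic)}
Keep only column(s) aid, role, sname, year (6 duplicate(s) eliminated): {(4, Argo, Hal, 2000), (4, Argo, Hal, 2007), (4, Argo, Hal, 2011), (4, Argo, Hal, 2023), (9, Nova, Eve, 1998), (9, Nova, Eve, 2008)}
Apply σ_{sname = Eve}; surviving tuples: {(9, Nova, Eve, 1998), (9, Nova, Eve, 2008)}
Keep only column(s) sname, role, aid (1 duplicate(s) eliminated): {(Eve, Nova, 9)}

{(Eve, Nova, 9)}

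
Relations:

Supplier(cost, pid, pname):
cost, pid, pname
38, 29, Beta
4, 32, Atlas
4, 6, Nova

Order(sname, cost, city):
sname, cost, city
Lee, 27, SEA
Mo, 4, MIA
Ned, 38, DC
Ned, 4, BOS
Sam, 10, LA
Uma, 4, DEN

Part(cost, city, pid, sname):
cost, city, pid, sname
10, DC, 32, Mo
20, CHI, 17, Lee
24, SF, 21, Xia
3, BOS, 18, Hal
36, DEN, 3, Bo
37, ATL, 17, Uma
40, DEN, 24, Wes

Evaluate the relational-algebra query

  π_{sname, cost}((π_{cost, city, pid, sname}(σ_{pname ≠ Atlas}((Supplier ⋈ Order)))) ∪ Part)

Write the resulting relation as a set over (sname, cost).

{(Bo, 36), (Hal, 3), (Lee, 20), (Mo, 10), (Mo, 4), (Ned, 38), (Ned, 4), (Uma, 37), (Uma, 4), (Wes, 40), (Xia, 24)}

Supplier ⋈ Order (natural join on cost): {(38, 29, Beta, Ned, DC), (4, 32, Atlas, Mo, MIA), (4, 32, Atlas, Ned, BOS), (4, 32, Atlas, Uma, DEN), (4, 6, Nova, Mo, MIA), (4, 6, Nova, Ned, BOS), (4, 6, Nova, Uma, DEN)}
Selection pname ≠ Atlas: {(38, 29, Beta, Ned, DC), (4, 6, Nova, Mo, MIA), (4, 6, Nova, Ned, BOS), (4, 6, Nova, Uma, DEN)}
π[cost, city, pid, sname]: project onto (cost, city, pid, sname) → {(38, DC, 29, Ned), (4, BOS, 6, Ned), (4, DEN, 6, Uma), (4, MIA, 6, Mo)}
Set union of the two operands is {(10, DC, 32, Mo), (20, CHI, 17, Lee), (24, SF, 21, Xia), (3, BOS, 18, Hal), (36, DEN, 3, Bo), (37, ATL, 17, Uma), (38, DC, 29, Ned), (4, BOS, 6, Ned), (4, DEN, 6, Uma), (4, MIA, 6, Mo), (40, DEN, 24, Wes)}.
π[sname, cost]: project onto (sname, cost) → {(Bo, 36), (Hal, 3), (Lee, 20), (Mo, 10), (Mo, 4), (Ned, 38), (Ned, 4), (Uma, 37), (Uma, 4), (Wes, 40), (Xia, 24)}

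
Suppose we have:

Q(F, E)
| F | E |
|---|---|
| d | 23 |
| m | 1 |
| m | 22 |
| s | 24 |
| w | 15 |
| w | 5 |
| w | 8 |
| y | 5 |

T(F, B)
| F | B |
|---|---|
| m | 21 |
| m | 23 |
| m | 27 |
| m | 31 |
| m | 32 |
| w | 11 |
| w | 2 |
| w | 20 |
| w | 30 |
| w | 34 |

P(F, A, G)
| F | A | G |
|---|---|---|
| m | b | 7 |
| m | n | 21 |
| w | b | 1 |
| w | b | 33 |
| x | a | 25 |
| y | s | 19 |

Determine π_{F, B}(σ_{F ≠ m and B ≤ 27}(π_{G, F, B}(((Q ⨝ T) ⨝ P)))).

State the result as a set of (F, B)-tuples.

{(w, 11), (w, 2), (w, 20)}

Joining Q and T on F yields {(m, 1, 21), (m, 1, 23), (m, 1, 27), (m, 1, 31), (m, 1, 32), (m, 22, 21), (m, 22, 23), (m, 22, 27), (m, 22, 31), (m, 22, 32), (w, 15, 11), (w, 15, 2), (w, 15, 20), (w, 15, 30), (w, 15, 34), (w, 5, 11), (w, 5, 2), (w, 5, 20), (w, 5, 30), (w, 5, 34), (w, 8, 11), (w, 8, 2), (w, 8, 20), (w, 8, 30), (w, 8, 34)}.
Joining (Q ⨝ T) and P on F yields {(m, 1, 21, b, 7), (m, 1, 21, n, 21), (m, 1, 23, b, 7), (m, 1, 23, n, 21), (m, 1, 27, b, 7), (m, 1, 27, n, 21), (m, 1, 31, b, 7), (m, 1, 31, n, 21), (m, 1, 32, b, 7), (m, 1, 32, n, 21), (m, 22, 21, b, 7), (m, 22, 21, n, 21), (m, 22, 23, b, 7), (m, 22, 23, n, 21), (m, 22, 27, b, 7), (m, 22, 27, n, 21), (m, 22, 31, b, 7), (m, 22, 31, n, 21), (m, 22, 32, b, 7), (m, 22, 32, n, 21), (w, 15, 11, b, 1), (w, 15, 11, b, 33), (w, 15, 2, b, 1), (w, 15, 2, b, 33), (w, 15, 20, b, 1), (w, 15, 20, b, 33), (w, 15, 30, b, 1), (w, 15, 30, b, 33), (w, 15, 34, b, 1), (w, 15, 34, b, 33), (w, 5, 11, b, 1), (w, 5, 11, b, 33), (w, 5, 2, b, 1), (w, 5, 2, b, 33), (w, 5, 20, b, 1), (w, 5, 20, b, 33), (w, 5, 30, b, 1), (w, 5, 30, b, 33), (w, 5, 34, b, 1), (w, 5, 34, b, 33), (w, 8, 11, b, 1), (w, 8, 11, b, 33), (w, 8, 2, b, 1), (w, 8, 2, b, 33), (w, 8, 20, b, 1), (w, 8, 20, b, 33), (w, 8, 30, b, 1), (w, 8, 30, b, 33), (w, 8, 34, b, 1), (w, 8, 34, b, 33)}.
Projecting to G, F, B (30 duplicate(s) eliminated): {(1, w, 11), (1, w, 2), (1, w, 20), (1, w, 30), (1, w, 34), (21, m, 21), (21, m, 23), (21, m, 27), (21, m, 31), (21, m, 32), (33, w, 11), (33, w, 2), (33, w, 20), (33, w, 30), (33, w, 34), (7, m, 21), (7, m, 23), (7, m, 27), (7, m, 31), (7, m, 32)}
σ[F ≠ m and B ≤ 27]: keep tuples satisfying F ≠ m and B ≤ 27 → {(1, w, 11), (1, w, 2), (1, w, 20), (33, w, 11), (33, w, 2), (33, w, 20)}
Projecting to F, B (3 duplicate(s) eliminated): {(w, 11), (w, 2), (w, 20)}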